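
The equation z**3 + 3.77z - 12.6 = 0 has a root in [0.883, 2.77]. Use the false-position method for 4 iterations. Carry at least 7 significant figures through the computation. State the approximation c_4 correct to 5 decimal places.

1.78754

False-position update: c = (a·f(b) − b·f(a))/(f(b) − f(a)); replace the endpoint whose sign matches f(c).
f(0.883000) = -8.582625, f(2.770000) = 19.096833
step 1: c = 1.468106, f(c) = -3.900981 < 0 → new bracket [1.468106, 2.770000]
step 2: c = 1.688938, f(c) = -1.414984 < 0 → new bracket [1.688938, 2.770000]
step 3: c = 1.763514, f(c) = -0.467054 < 0 → new bracket [1.763514, 2.770000]
step 4: c = 1.787542, f(c) = -0.149219 < 0 → new bracket [1.787542, 2.770000]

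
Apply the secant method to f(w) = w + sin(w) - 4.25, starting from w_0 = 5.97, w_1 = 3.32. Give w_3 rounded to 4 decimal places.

f(w_0) = 1.411909, f(w_1) = -1.107462
w_2 = 3.320000 - (-1.107462)·(3.320000 - 5.970000)/(-1.107462 - (1.411909)) = 4.484884; f(w_2) = -0.739348
w_3 = 4.484884 - (-0.739348)·(4.484884 - 3.320000)/(-0.739348 - (-1.107462)) = 6.824525; f(w_3) = 3.089810

6.8245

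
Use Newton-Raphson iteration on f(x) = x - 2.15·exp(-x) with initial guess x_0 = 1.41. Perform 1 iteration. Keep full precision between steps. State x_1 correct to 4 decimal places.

0.8296

f'(x) = 1 + 2.15·exp(-x)
x_0 = 1.410000: f = 0.885092, f' = 1.524908 → x_1 = 1.410000 - (0.885092)/(1.524908) = 0.829577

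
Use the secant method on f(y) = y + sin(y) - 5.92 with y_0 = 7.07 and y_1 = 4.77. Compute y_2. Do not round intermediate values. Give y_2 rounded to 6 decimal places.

f(y_0) = 1.858108, f(y_1) = -2.148341
y_2 = 4.770000 - (-2.148341)·(4.770000 - 7.070000)/(-2.148341 - (1.858108)) = 6.003308; f(y_2) = -0.192930

6.003308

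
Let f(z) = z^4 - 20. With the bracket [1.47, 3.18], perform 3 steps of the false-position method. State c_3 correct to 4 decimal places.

False-position update: c = (a·f(b) − b·f(a))/(f(b) − f(a)); replace the endpoint whose sign matches f(c).
f(1.470000) = -15.330511, f(3.180000) = 82.260634
step 1: c = 1.738622, f(c) = -10.862631 < 0 → new bracket [1.738622, 3.180000]
step 2: c = 1.906756, f(c) = -6.781549 < 0 → new bracket [1.906756, 3.180000]
step 3: c = 2.003728, f(c) = -3.880379 < 0 → new bracket [2.003728, 3.180000]

2.0037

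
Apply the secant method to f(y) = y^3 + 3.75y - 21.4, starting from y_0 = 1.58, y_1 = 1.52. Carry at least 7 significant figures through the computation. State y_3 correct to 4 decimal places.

f(y_0) = -11.530688, f(y_1) = -12.188192
y_2 = 1.520000 - (-12.188192)·(1.520000 - 1.580000)/(-12.188192 - (-11.530688)) = 2.632224; f(y_2) = 6.708468
y_3 = 2.632224 - (6.708468)·(2.632224 - 1.520000)/(6.708468 - (-12.188192)) = 2.237375; f(y_3) = -1.809883

2.2374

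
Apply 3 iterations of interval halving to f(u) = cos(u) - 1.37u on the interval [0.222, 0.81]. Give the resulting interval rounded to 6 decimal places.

[0.589500, 0.663000]

f(0.222000) = 0.671319, f(0.810000) = -0.420202 (opposite signs)
step 1: m = 0.516000, f(m) = 0.162880 > 0 → root in [0.516000, 0.810000]
step 2: m = 0.663000, f(m) = -0.120161 < 0 → root in [0.516000, 0.663000]
step 3: m = 0.589500, f(m) = 0.023604 > 0 → root in [0.589500, 0.663000]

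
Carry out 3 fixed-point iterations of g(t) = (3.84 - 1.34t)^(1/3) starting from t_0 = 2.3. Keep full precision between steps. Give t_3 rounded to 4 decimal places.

t_1 = g(2.300000) = 0.911779
t_2 = g(0.911779) = 1.378273
t_3 = g(1.378273) = 1.258474

1.2585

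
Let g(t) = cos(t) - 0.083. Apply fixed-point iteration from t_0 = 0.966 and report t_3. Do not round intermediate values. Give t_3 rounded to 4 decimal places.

0.6127

t_1 = g(0.966000) = 0.485595
t_2 = g(0.485595) = 0.801398
t_3 = g(0.801398) = 0.612703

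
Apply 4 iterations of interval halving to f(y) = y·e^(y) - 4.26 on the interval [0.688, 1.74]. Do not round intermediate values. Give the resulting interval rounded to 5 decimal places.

[1.21400, 1.27975]

f(0.688000) = -2.891064, f(1.740000) = 5.653378 (opposite signs)
step 1: m = 1.214000, f(m) = -0.172552 < 0 → root in [1.214000, 1.740000]
step 2: m = 1.477000, f(m) = 2.208945 > 0 → root in [1.214000, 1.477000]
step 3: m = 1.345500, f(m) = 0.906863 > 0 → root in [1.214000, 1.345500]
step 4: m = 1.279750, f(m) = 0.341649 > 0 → root in [1.214000, 1.279750]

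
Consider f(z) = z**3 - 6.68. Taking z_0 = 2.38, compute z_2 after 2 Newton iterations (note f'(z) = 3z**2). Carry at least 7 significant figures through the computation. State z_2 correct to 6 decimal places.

1.887947

z_0 = 2.380000: f = 6.801272, f' = 16.993200 → z_1 = 2.380000 - (6.801272)/(16.993200) = 1.979765
z_1 = 1.979765: f = 1.079629, f' = 11.758409 → z_2 = 1.979765 - (1.079629)/(11.758409) = 1.887947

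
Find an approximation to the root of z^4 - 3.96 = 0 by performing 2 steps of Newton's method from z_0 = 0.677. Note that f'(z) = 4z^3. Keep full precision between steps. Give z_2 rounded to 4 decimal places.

z_0 = 0.677000: f = -3.749935, f' = 1.241155 → z_1 = 0.677000 - (-3.749935)/(1.241155) = 3.698327
z_1 = 3.698327: f = 183.117298, f' = 202.337234 → z_2 = 3.698327 - (183.117298)/(202.337234) = 2.793316

2.7933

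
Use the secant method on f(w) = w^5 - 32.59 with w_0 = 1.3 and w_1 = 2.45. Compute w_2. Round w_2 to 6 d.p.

1.692720

f(w_0) = -28.877070, f(w_1) = 55.683515
w_2 = 2.450000 - (55.683515)·(2.450000 - 1.300000)/(55.683515 - (-28.877070)) = 1.692720; f(w_2) = -18.692855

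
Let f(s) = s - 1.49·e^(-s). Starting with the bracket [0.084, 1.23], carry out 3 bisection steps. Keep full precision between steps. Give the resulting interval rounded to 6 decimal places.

[0.657000, 0.800250]

f(0.084000) = -1.285953, f(1.230000) = 0.794484 (opposite signs)
step 1: m = 0.657000, f(m) = -0.115422 < 0 → root in [0.657000, 1.230000]
step 2: m = 0.943500, f(m) = 0.363498 > 0 → root in [0.657000, 0.943500]
step 3: m = 0.800250, f(m) = 0.130917 > 0 → root in [0.657000, 0.800250]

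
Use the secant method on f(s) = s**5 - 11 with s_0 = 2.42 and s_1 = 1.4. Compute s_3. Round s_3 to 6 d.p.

f(s_0) = 71.999759, f(s_1) = -5.621760
s_2 = 1.400000 - (-5.621760)·(1.400000 - 2.420000)/(-5.621760 - (71.999759)) = 1.473874; f(s_2) = -4.044931
s_3 = 1.473874 - (-4.044931)·(1.473874 - 1.400000)/(-4.044931 - (-5.621760)) = 1.663377; f(s_3) = 1.733668

1.663377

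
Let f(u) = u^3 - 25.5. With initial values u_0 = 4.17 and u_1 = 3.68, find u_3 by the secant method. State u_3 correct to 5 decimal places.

2.98663

Secant update: u_(k+1) = u_k − f(u_k)·(u_k − u_(k-1))/(f(u_k) − f(u_(k-1))).
f(u_0) = 47.011713, f(u_1) = 24.336032
u_2 = 3.680000 - (24.336032)·(3.680000 - 4.170000)/(24.336032 - (47.011713)) = 3.154121; f(u_2) = 5.878719
u_3 = 3.154121 - (5.878719)·(3.154121 - 3.680000)/(5.878719 - (24.336032)) = 2.986627; f(u_3) = 1.140542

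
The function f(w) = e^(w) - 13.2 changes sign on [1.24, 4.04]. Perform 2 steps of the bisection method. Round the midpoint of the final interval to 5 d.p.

2.29000

f(1.240000) = -9.744387, f(4.040000) = 43.626343 (opposite signs)
step 1: m = 2.640000, f(m) = 0.813204 > 0 → root in [1.240000, 2.640000]
step 2: m = 1.940000, f(m) = -6.241249 < 0 → root in [1.940000, 2.640000]
Midpoint of [1.940000, 2.640000] = 2.290000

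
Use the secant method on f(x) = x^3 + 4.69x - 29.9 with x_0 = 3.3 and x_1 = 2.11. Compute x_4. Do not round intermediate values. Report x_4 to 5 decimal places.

2.60463

f(x_0) = 21.514000, f(x_1) = -10.610169
x_2 = 2.110000 - (-10.610169)·(2.110000 - 3.300000)/(-10.610169 - (21.514000)) = 2.503041; f(x_2) = -2.478660
x_3 = 2.503041 - (-2.478660)·(2.503041 - 2.110000)/(-2.478660 - (-10.610169)) = 2.622848; f(x_3) = 0.444594
x_4 = 2.622848 - (0.444594)·(2.622848 - 2.503041)/(0.444594 - (-2.478660)) = 2.604626; f(x_4) = -0.014309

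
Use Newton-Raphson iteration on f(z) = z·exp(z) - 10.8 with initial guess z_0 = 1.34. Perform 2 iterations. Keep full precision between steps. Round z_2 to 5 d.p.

Newton update: z ← z − f(z)/f'(z).
f'(z) = (z + 1)·exp(z)
z_0 = 1.340000: f = -5.682482, f' = 8.936562 → z_1 = 1.340000 - (-5.682482)/(8.936562) = 1.975869
z_1 = 1.975869: f = 3.451714, f' = 21.464598 → z_2 = 1.975869 - (3.451714)/(21.464598) = 1.815059

1.81506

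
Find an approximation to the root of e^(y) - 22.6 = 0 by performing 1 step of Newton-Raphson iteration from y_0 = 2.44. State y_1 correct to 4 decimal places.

3.4098

f'(y) = e^(y)
y_0 = 2.440000: f = -11.126959, f' = 11.473041 → y_1 = 2.440000 - (-11.126959)/(11.473041) = 3.409835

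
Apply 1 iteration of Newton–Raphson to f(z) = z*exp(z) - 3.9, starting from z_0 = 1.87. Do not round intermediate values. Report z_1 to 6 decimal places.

1.427868

f'(z) = (z+1)*exp(z)
z_0 = 1.870000: f = 8.233114, f' = 18.621411 → z_1 = 1.870000 - (8.233114)/(18.621411) = 1.427868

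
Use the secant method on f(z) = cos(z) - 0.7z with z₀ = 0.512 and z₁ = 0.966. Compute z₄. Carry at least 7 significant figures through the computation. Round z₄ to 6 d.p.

0.894337

Secant update: z_(k+1) = z_k − f(z_k)·(z_k − z_(k-1))/(f(z_k) − f(z_(k-1))).
f(z_0) = 0.513366, f(z_1) = -0.107605
z_2 = 0.966000 - (-0.107605)·(0.966000 - 0.512000)/(-0.107605 - (0.513366)) = 0.887328; f(z_2) = 0.010356
z_3 = 0.887328 - (0.010356)·(0.887328 - 0.966000)/(0.010356 - (-0.107605)) = 0.894235; f(z_3) = 0.000151
z_4 = 0.894235 - (0.000151)·(0.894235 - 0.887328)/(0.000151 - (0.010356)) = 0.894337; f(z_4) = -0.000000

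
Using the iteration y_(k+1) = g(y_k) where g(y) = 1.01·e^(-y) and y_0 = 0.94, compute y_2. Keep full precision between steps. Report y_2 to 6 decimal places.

0.680734

y_1 = g(0.940000) = 0.394534
y_2 = g(0.394534) = 0.680734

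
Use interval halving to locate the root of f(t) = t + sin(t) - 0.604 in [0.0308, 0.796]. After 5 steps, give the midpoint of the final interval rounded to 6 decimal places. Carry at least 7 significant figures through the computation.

0.305794

f(0.030800) = -0.542405, f(0.796000) = 0.906564 (opposite signs)
step 1: m = 0.413400, f(m) = 0.211125 > 0 → root in [0.030800, 0.413400]
step 2: m = 0.222100, f(m) = -0.161621 < 0 → root in [0.222100, 0.413400]
step 3: m = 0.317750, f(m) = 0.026180 > 0 → root in [0.222100, 0.317750]
step 4: m = 0.269925, f(m) = -0.067416 < 0 → root in [0.269925, 0.317750]
step 5: m = 0.293838, f(m) = -0.020535 < 0 → root in [0.293838, 0.317750]
Midpoint of [0.293838, 0.317750] = 0.305794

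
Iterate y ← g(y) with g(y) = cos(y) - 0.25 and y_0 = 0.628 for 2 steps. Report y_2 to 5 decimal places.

y_1 = g(0.628000) = 0.559204
y_2 = g(0.559204) = 0.597678

0.59768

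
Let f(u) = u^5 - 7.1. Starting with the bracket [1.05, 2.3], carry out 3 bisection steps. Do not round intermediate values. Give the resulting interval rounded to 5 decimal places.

f(1.050000) = -5.823718, f(2.300000) = 57.263430 (opposite signs)
step 1: m = 1.675000, f(m) = 6.084815 > 0 → root in [1.050000, 1.675000]
step 2: m = 1.362500, f(m) = -2.404492 < 0 → root in [1.362500, 1.675000]
step 3: m = 1.518750, f(m) = 0.980374 > 0 → root in [1.362500, 1.518750]

[1.36250, 1.51875]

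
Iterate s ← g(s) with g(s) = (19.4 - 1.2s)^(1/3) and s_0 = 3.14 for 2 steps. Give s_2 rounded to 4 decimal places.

2.5406

s_1 = g(3.140000) = 2.500373
s_2 = g(2.500373) = 2.540645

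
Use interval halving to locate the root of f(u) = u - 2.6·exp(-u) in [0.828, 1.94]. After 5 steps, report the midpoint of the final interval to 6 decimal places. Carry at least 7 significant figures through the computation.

f(0.828000) = -0.307998, f(1.940000) = 1.566370 (opposite signs)
step 1: m = 1.384000, f(m) = 0.732507 > 0 → root in [0.828000, 1.384000]
step 2: m = 1.106000, f(m) = 0.245712 > 0 → root in [0.828000, 1.106000]
step 3: m = 0.967000, f(m) = -0.021577 < 0 → root in [0.967000, 1.106000]
step 4: m = 1.036500, f(m) = 0.114296 > 0 → root in [0.967000, 1.036500]
step 5: m = 1.001750, f(m) = 0.046936 > 0 → root in [0.967000, 1.001750]
Midpoint of [0.967000, 1.001750] = 0.984375

0.984375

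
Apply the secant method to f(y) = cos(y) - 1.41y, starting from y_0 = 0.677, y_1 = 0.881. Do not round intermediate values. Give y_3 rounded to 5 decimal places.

f(y_0) = -0.175114, f(y_1) = -0.605830
y_2 = 0.881000 - (-0.605830)·(0.881000 - 0.677000)/(-0.605830 - (-0.175114)) = 0.594060; f(y_2) = -0.008951
y_3 = 0.594060 - (-0.008951)·(0.594060 - 0.881000)/(-0.008951 - (-0.605830)) = 0.589758; f(y_3) = -0.000483

0.58976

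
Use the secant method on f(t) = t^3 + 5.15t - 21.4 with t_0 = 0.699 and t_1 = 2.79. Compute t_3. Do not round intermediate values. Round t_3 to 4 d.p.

f(t_0) = -17.458618, f(t_1) = 14.686139
t_2 = 2.790000 - (14.686139)·(2.790000 - 0.699000)/(14.686139 - (-17.458618)) = 1.834674; f(t_2) = -5.775861
t_3 = 1.834674 - (-5.775861)·(1.834674 - 2.790000)/(-5.775861 - (14.686139)) = 2.104336; f(t_3) = -1.244178

2.1043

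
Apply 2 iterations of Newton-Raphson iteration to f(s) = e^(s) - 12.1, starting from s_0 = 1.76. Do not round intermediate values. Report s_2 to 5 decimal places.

f'(s) = e^(s)
s_0 = 1.760000: f = -6.287563, f' = 5.812437 → s_1 = 1.760000 - (-6.287563)/(5.812437) = 2.841743
s_1 = 2.841743: f = 5.045622, f' = 17.145622 → s_2 = 2.841743 - (5.045622)/(17.145622) = 2.547462

2.54746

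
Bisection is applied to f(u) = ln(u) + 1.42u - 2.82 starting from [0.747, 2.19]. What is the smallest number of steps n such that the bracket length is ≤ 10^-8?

Initial width b − a = 2.19 − 0.747 = 1.443000.
After n steps the width is (b−a)/2^n; need (b−a)/2^n ≤ 10^-8.
So n ≥ log₂(1.443000/10^-8) = log₂(144300000.0000) ≈ 27.1045.
Hence n = 28.

28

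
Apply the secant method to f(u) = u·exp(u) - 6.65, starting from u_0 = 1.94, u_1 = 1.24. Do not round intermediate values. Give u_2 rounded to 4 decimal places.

f(u_0) = 6.849977, f(u_1) = -2.365039
u_2 = 1.240000 - (-2.365039)·(1.240000 - 1.940000)/(-2.365039 - (6.849977)) = 1.419655; f(u_2) = -0.778738

1.4197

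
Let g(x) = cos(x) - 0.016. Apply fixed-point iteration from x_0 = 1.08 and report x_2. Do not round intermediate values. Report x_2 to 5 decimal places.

0.88212

x_1 = g(1.080000) = 0.455328
x_2 = g(0.455328) = 0.882117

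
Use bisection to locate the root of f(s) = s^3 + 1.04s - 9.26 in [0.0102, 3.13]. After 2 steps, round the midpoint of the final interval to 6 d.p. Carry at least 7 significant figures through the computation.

1.960075

f(0.010200) = -9.249391, f(3.130000) = 24.659497 (opposite signs)
step 1: m = 1.570100, f(m) = -3.756463 < 0 → root in [1.570100, 3.130000]
step 2: m = 2.350050, f(m) = 6.162755 > 0 → root in [1.570100, 2.350050]
Midpoint of [1.570100, 2.350050] = 1.960075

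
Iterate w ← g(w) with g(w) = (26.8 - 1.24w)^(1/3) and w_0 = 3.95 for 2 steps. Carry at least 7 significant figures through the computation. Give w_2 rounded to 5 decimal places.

w_1 = g(3.950000) = 2.797873
w_2 = g(2.797873) = 2.857430

2.85743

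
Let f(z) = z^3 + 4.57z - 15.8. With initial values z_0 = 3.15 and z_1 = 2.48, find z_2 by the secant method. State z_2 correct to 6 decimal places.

2.100923

f(z_0) = 29.851375, f(z_1) = 10.786592
z_2 = 2.480000 - (10.786592)·(2.480000 - 3.150000)/(10.786592 - (29.851375)) = 2.100923; f(z_2) = 3.074439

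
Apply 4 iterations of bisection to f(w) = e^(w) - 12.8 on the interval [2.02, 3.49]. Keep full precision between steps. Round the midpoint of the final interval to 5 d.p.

2.52531

f(2.020000) = -5.261675, f(3.490000) = 19.985948 (opposite signs)
step 1: m = 2.755000, f(m) = 2.921041 > 0 → root in [2.020000, 2.755000]
step 2: m = 2.387500, f(m) = -1.913756 < 0 → root in [2.387500, 2.755000]
step 3: m = 2.571250, f(m) = 0.282167 > 0 → root in [2.387500, 2.571250]
step 4: m = 2.479375, f(m) = -0.866197 < 0 → root in [2.479375, 2.571250]
Midpoint of [2.479375, 2.571250] = 2.525313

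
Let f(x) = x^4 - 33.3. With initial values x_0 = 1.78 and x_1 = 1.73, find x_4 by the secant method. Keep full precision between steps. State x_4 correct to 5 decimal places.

f(x_0) = -23.261241, f(x_1) = -24.342550
x_2 = 1.730000 - (-24.342550)·(1.730000 - 1.780000)/(-24.342550 - (-23.261241)) = 2.855606; f(x_2) = 33.195682
x_3 = 2.855606 - (33.195682)·(2.855606 - 1.730000)/(33.195682 - (-24.342550)) = 2.206207; f(x_3) = -9.608893
x_4 = 2.206207 - (-9.608893)·(2.206207 - 2.855606)/(-9.608893 - (33.195682)) = 2.351986; f(x_4) = -2.698748

2.35199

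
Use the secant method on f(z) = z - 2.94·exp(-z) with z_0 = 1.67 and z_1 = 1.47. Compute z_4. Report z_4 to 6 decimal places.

1.039691

f(z_0) = 1.116554, f(z_1) = 0.794019
z_2 = 1.470000 - (0.794019)·(1.470000 - 1.670000)/(0.794019 - (1.116554)) = 0.977638; f(z_2) = -0.128386
z_3 = 0.977638 - (-0.128386)·(0.977638 - 1.470000)/(-0.128386 - (0.794019)) = 1.046168; f(z_3) = 0.013401
z_4 = 1.046168 - (0.013401)·(1.046168 - 0.977638)/(0.013401 - (-0.128386)) = 1.039691; f(z_4) = 0.000213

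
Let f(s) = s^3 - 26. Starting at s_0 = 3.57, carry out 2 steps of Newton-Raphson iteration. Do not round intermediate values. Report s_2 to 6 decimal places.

2.965571

f'(s) = 3s^2
s_0 = 3.570000: f = 19.499293, f' = 38.234700 → s_1 = 3.570000 - (19.499293)/(38.234700) = 3.060011
s_1 = 3.060011: f = 2.652913, f' = 28.090994 → s_2 = 3.060011 - (2.652913)/(28.090994) = 2.965571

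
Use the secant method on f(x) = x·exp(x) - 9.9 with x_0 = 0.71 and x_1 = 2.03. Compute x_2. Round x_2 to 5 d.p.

1.50656

Secant update: x_(k+1) = x_k − f(x_k)·(x_k − x_(k-1))/(f(x_k) − f(x_(k-1))).
f(x_0) = -8.455866, f(x_1) = 5.556595
x_2 = 2.030000 - (5.556595)·(2.030000 - 0.710000)/(5.556595 - (-8.455866)) = 1.506558; f(x_2) = -3.103647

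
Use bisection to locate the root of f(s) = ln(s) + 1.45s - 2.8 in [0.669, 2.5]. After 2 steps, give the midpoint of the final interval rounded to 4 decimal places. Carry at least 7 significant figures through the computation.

1.8134

f(0.669000) = -2.231921, f(2.500000) = 1.741291 (opposite signs)
step 1: m = 1.584500, f(m) = -0.042206 < 0 → root in [1.584500, 2.500000]
step 2: m = 2.042250, f(m) = 0.875315 > 0 → root in [1.584500, 2.042250]
Midpoint of [1.584500, 2.042250] = 1.813375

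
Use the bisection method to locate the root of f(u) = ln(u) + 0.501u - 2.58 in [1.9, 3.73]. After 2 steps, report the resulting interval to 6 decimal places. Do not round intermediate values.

f(1.900000) = -0.986246, f(3.730000) = 0.605138 (opposite signs)
step 1: m = 2.815000, f(m) = -0.134723 < 0 → root in [2.815000, 3.730000]
step 2: m = 3.272500, f(m) = 0.245077 > 0 → root in [2.815000, 3.272500]

[2.815000, 3.272500]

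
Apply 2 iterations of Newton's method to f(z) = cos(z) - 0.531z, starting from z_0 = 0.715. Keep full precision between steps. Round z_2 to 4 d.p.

1.0069

f'(z) = -sin(z) - 0.531
z_0 = 0.715000: f = 0.375428, f' = -1.186617 → z_1 = 0.715000 - (0.375428)/(-1.186617) = 1.031385
z_1 = 1.031385: f = -0.034035, f' = -1.389011 → z_2 = 1.031385 - (-0.034035)/(-1.389011) = 1.006882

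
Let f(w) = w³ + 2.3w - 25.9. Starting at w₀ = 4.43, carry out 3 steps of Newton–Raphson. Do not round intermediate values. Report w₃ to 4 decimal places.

2.7027

f'(w) = 3w² + 2.3
w_0 = 4.430000: f = 71.227307, f' = 61.174700 → w_1 = 4.430000 - (71.227307)/(61.174700) = 3.265674
w_1 = 3.265674: f = 16.438237, f' = 34.293876 → w_2 = 3.265674 - (16.438237)/(34.293876) = 2.786339
w_2 = 2.786339: f = 2.140846, f' = 25.591060 → w_3 = 2.786339 - (2.140846)/(25.591060) = 2.702683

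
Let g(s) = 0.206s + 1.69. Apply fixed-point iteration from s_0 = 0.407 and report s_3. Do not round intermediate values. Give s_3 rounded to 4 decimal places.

s_1 = g(0.407000) = 1.773842
s_2 = g(1.773842) = 2.055411
s_3 = g(2.055411) = 2.113415

2.1134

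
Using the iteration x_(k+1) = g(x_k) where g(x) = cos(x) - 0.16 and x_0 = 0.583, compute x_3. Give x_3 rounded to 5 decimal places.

x_1 = g(0.583000) = 0.674815
x_2 = g(0.674815) = 0.620823
x_3 = g(0.620823) = 0.653400

0.65340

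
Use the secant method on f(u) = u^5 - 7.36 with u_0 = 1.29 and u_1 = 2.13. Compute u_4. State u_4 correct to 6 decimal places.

1.504095

f(u_0) = -3.787695, f(u_1) = 36.482773
u_2 = 2.130000 - (36.482773)·(2.130000 - 1.290000)/(36.482773 - (-3.787695)) = 1.369007; f(u_2) = -2.551286
u_3 = 1.369007 - (-2.551286)·(1.369007 - 2.130000)/(-2.551286 - (36.482773)) = 1.418746; f(u_3) = -1.611909
u_4 = 1.418746 - (-1.611909)·(1.418746 - 1.369007)/(-1.611909 - (-2.551286)) = 1.504095; f(u_4) = 0.337969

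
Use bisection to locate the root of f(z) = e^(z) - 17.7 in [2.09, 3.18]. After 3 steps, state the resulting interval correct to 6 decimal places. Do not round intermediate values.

[2.771250, 2.907500]

f(2.090000) = -9.615085, f(3.180000) = 6.346754 (opposite signs)
step 1: m = 2.635000, f(m) = -3.756688 < 0 → root in [2.635000, 3.180000]
step 2: m = 2.907500, f(m) = 0.610964 > 0 → root in [2.635000, 2.907500]
step 3: m = 2.771250, f(m) = -1.721405 < 0 → root in [2.771250, 2.907500]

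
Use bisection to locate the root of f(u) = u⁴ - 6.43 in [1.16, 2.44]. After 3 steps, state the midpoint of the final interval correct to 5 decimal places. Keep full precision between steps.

1.56000

f(1.160000) = -4.619361, f(2.440000) = 29.015353 (opposite signs)
step 1: m = 1.800000, f(m) = 4.067600 > 0 → root in [1.160000, 1.800000]
step 2: m = 1.480000, f(m) = -1.632148 < 0 → root in [1.480000, 1.800000]
step 3: m = 1.640000, f(m) = 0.803948 > 0 → root in [1.480000, 1.640000]
Midpoint of [1.480000, 1.640000] = 1.560000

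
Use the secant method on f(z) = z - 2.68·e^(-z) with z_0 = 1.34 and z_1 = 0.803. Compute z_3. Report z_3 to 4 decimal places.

0.9937

f(z_0) = 0.638254, f(z_1) = -0.397594
z_2 = 0.803000 - (-0.397594)·(0.803000 - 1.340000)/(-0.397594 - (0.638254)) = 1.009119; f(z_2) = 0.032152
z_3 = 1.009119 - (0.032152)·(1.009119 - 0.803000)/(0.032152 - (-0.397594)) = 0.993698; f(z_3) = 0.001548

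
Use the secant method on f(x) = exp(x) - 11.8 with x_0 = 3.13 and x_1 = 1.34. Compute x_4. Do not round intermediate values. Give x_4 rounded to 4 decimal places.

f(x_0) = 11.073980, f(x_1) = -7.980956
x_2 = 1.340000 - (-7.980956)·(1.340000 - 3.130000)/(-7.980956 - (11.073980)) = 2.089722; f(x_2) = -3.717329
x_3 = 2.089722 - (-3.717329)·(2.089722 - 1.340000)/(-3.717329 - (-7.980956)) = 2.743383; f(x_3) = 3.739464
x_4 = 2.743383 - (3.739464)·(2.743383 - 2.089722)/(3.739464 - (-3.717329)) = 2.415582; f(x_4) = -0.603710

2.4156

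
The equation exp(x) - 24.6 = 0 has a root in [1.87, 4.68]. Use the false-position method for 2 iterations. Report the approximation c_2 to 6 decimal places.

False-position update: c = (a·f(b) − b·f(a))/(f(b) − f(a)); replace the endpoint whose sign matches f(c).
f(1.870000) = -18.111704, f(4.680000) = 83.170073
step 1: c = 2.372498, f(c) = -13.875853 < 0 → new bracket [2.372498, 4.680000]
step 2: c = 2.702430, f(c) = -9.684067 < 0 → new bracket [2.702430, 4.680000]

2.702430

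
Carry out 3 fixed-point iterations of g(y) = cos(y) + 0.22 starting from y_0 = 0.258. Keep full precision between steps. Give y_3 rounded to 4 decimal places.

1.0484

y_1 = g(0.258000) = 1.186902
y_2 = g(1.186902) = 0.594534
y_3 = g(0.594534) = 1.048410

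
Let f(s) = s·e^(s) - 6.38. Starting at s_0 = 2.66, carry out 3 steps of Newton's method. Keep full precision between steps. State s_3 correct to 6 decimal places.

f'(s) = (s + 1)·e^(s)
s_0 = 2.660000: f = 31.648129, f' = 52.324418 → s_1 = 2.660000 - (31.648129)/(52.324418) = 2.055156
s_1 = 2.055156: f = 9.666764, f' = 23.854817 → s_2 = 2.055156 - (9.666764)/(23.854817) = 1.649922
s_2 = 1.649922: f = 2.210446, f' = 13.797022 → s_3 = 1.649922 - (2.210446)/(13.797022) = 1.489711

1.489711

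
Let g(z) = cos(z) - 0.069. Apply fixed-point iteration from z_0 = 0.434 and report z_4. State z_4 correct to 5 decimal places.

0.65825

z_1 = g(0.434000) = 0.838291
z_2 = g(0.838291) = 0.599734
z_3 = g(0.599734) = 0.756486
z_4 = g(0.756486) = 0.658253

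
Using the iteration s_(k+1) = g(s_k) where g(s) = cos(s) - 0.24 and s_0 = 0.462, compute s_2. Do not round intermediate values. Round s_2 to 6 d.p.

0.552949

s_1 = g(0.462000) = 0.655163
s_2 = g(0.655163) = 0.552949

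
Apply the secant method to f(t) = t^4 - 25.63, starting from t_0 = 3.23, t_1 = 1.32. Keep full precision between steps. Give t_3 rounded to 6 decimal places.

2.887957

Secant update: t_(k+1) = t_k − f(t_k)·(t_k − t_(k-1))/(f(t_k) − f(t_(k-1))).
f(t_0) = 83.215402, f(t_1) = -22.594042
t_2 = 1.320000 - (-22.594042)·(1.320000 - 3.230000)/(-22.594042 - (83.215402)) = 1.727852; f(t_2) = -16.716948
t_3 = 1.727852 - (-16.716948)·(1.727852 - 1.320000)/(-16.716948 - (-22.594042)) = 2.887957; f(t_3) = 43.930544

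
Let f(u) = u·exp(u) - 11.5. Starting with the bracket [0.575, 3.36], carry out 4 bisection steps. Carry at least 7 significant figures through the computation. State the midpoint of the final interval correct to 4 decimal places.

f(0.575000) = -10.478150, f(3.360000) = 85.231681 (opposite signs)
step 1: m = 1.967500, f(m) = 2.573079 > 0 → root in [0.575000, 1.967500]
step 2: m = 1.271250, f(m) = -6.967604 < 0 → root in [1.271250, 1.967500]
step 3: m = 1.619375, f(m) = -3.322265 < 0 → root in [1.619375, 1.967500]
step 4: m = 1.793437, f(m) = -0.721303 < 0 → root in [1.793437, 1.967500]
Midpoint of [1.793437, 1.967500] = 1.880469

1.8805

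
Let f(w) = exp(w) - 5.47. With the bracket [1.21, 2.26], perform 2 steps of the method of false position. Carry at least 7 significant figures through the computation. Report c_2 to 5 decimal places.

1.66497

f(1.210000) = -2.116515, f(2.260000) = 4.113089
step 1: c = 1.566739, f(c) = -0.679002 < 0 → new bracket [1.566739, 2.260000]
step 2: c = 1.664968, f(c) = -0.184493 < 0 → new bracket [1.664968, 2.260000]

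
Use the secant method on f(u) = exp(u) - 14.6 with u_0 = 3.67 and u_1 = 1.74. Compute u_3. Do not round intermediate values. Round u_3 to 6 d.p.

2.936518

f(u_0) = 24.651906, f(u_1) = -8.902657
u_2 = 1.740000 - (-8.902657)·(1.740000 - 3.670000)/(-8.902657 - (24.651906)) = 2.252065; f(u_2) = -5.092649
u_3 = 2.252065 - (-5.092649)·(2.252065 - 1.740000)/(-5.092649 - (-8.902657)) = 2.936518; f(u_3) = 4.250090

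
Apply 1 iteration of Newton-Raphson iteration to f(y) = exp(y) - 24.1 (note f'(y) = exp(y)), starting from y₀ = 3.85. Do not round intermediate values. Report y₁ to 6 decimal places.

3.362842

Newton update: y ← y − f(y)/f'(y).
y_0 = 3.850000: f = 22.893063, f' = 46.993063 → y_1 = 3.850000 - (22.893063)/(46.993063) = 3.362842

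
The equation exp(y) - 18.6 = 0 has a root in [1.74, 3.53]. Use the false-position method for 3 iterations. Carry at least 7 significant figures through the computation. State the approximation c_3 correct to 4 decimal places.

False-position update: c = (a·f(b) − b·f(a))/(f(b) − f(a)); replace the endpoint whose sign matches f(c).
f(1.740000) = -12.902657, f(3.530000) = 15.523968
step 1: c = 2.552469, f(c) = -5.761234 < 0 → new bracket [2.552469, 3.530000]
step 2: c = 2.817056, f(c) = -1.872468 < 0 → new bracket [2.817056, 3.530000]
step 3: c = 2.893794, f(c) = -0.538297 < 0 → new bracket [2.893794, 3.530000]

2.8938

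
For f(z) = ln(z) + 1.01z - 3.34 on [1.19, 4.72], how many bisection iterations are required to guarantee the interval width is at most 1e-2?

Initial width b − a = 4.72 − 1.19 = 3.530000.
After n steps the width is (b−a)/2^n; need (b−a)/2^n ≤ 1e-2.
So n ≥ log₂(3.530000/1e-2) = log₂(353.0000) ≈ 8.4635.
Hence n = 9.

9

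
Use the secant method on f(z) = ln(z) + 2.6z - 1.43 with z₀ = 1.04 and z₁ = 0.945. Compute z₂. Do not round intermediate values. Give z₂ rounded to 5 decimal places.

0.67606

f(z_0) = 1.313221, f(z_1) = 0.970430
z_2 = 0.945000 - (0.970430)·(0.945000 - 1.040000)/(0.970430 - (1.313221)) = 0.676058; f(z_2) = -0.063724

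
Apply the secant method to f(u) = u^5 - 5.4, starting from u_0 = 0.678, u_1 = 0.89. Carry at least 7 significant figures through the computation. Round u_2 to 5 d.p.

3.36247

f(u_0) = -5.256732, f(u_1) = -4.841594
u_2 = 0.890000 - (-4.841594)·(0.890000 - 0.678000)/(-4.841594 - (-5.256732)) = 3.362473; f(u_2) = 424.427310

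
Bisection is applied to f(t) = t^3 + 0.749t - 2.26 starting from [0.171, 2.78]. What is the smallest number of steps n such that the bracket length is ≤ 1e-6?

22

Initial width b − a = 2.78 − 0.171 = 2.609000.
After n steps the width is (b−a)/2^n; need (b−a)/2^n ≤ 1e-6.
So n ≥ log₂(2.609000/1e-6) = log₂(2609000.0000) ≈ 21.3151.
Hence n = 22.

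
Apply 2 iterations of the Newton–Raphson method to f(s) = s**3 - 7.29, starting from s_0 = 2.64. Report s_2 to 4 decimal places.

1.9523

f'(s) = 3s**2
s_0 = 2.640000: f = 11.109744, f' = 20.908800 → s_1 = 2.640000 - (11.109744)/(20.908800) = 2.108657
s_1 = 2.108657: f = 2.086005, f' = 13.339303 → s_2 = 2.108657 - (2.086005)/(13.339303) = 1.952277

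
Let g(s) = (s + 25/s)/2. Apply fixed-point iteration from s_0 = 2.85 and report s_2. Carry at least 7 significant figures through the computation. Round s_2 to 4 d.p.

s_1 = g(2.850000) = 5.810965
s_2 = g(5.810965) = 5.056588

5.0566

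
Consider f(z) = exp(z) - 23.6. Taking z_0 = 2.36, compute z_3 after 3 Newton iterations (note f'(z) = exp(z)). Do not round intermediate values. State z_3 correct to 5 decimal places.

z_0 = 2.360000: f = -13.009049, f' = 10.590951 → z_1 = 2.360000 - (-13.009049)/(10.590951) = 3.588317
z_1 = 3.588317: f = 12.573155, f' = 36.173155 → z_2 = 3.588317 - (12.573155)/(36.173155) = 3.240735
z_2 = 3.240735: f = 1.952490, f' = 25.552490 → z_3 = 3.240735 - (1.952490)/(25.552490) = 3.164324

3.16432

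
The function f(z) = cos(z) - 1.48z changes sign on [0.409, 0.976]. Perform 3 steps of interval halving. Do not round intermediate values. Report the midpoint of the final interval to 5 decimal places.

f(0.409000) = 0.312199, f(0.976000) = -0.884140 (opposite signs)
step 1: m = 0.692500, f(m) = -0.255248 < 0 → root in [0.409000, 0.692500]
step 2: m = 0.550750, f(m) = 0.037022 > 0 → root in [0.550750, 0.692500]
step 3: m = 0.621625, f(m) = -0.107072 < 0 → root in [0.550750, 0.621625]
Midpoint of [0.550750, 0.621625] = 0.586187

0.58619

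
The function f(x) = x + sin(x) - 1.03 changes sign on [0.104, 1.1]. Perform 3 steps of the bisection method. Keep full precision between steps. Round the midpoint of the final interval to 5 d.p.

f(0.104000) = -0.822187, f(1.100000) = 0.961207 (opposite signs)
step 1: m = 0.602000, f(m) = 0.138292 > 0 → root in [0.104000, 0.602000]
step 2: m = 0.353000, f(m) = -0.331286 < 0 → root in [0.353000, 0.602000]
step 3: m = 0.477500, f(m) = -0.092940 < 0 → root in [0.477500, 0.602000]
Midpoint of [0.477500, 0.602000] = 0.539750

0.53975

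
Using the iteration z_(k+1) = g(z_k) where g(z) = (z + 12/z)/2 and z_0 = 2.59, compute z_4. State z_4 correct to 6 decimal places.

3.464102

z_1 = g(2.590000) = 3.611602
z_2 = g(3.611602) = 3.467114
z_3 = g(3.467114) = 3.464103
z_4 = g(3.464103) = 3.464102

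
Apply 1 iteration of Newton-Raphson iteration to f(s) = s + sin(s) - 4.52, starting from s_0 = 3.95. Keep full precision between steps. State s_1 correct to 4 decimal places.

f'(s) = 1 + cos(s)
s_0 = 3.950000: f = -1.293188, f' = 0.309349 → s_1 = 3.950000 - (-1.293188)/(0.309349) = 8.130355

8.1304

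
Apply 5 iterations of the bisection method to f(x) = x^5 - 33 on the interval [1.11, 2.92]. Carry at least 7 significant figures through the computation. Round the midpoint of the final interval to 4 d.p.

1.9867

f(1.110000) = -31.314942, f(2.920000) = 179.282531 (opposite signs)
step 1: m = 2.015000, f(m) = 0.218136 > 0 → root in [1.110000, 2.015000]
step 2: m = 1.562500, f(m) = -23.686774 < 0 → root in [1.562500, 2.015000]
step 3: m = 1.788750, f(m) = -14.687475 < 0 → root in [1.788750, 2.015000]
step 4: m = 1.901875, f(m) = -8.116593 < 0 → root in [1.901875, 2.015000]
step 5: m = 1.958438, f(m) = -4.189647 < 0 → root in [1.958438, 2.015000]
Midpoint of [1.958438, 2.015000] = 1.986719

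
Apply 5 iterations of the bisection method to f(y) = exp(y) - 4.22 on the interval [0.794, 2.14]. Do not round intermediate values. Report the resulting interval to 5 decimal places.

f(0.794000) = -2.007772, f(2.140000) = 4.279438 (opposite signs)
step 1: m = 1.467000, f(m) = 0.116207 > 0 → root in [0.794000, 1.467000]
step 2: m = 1.130500, f(m) = -1.122795 < 0 → root in [1.130500, 1.467000]
step 3: m = 1.298750, f(m) = -0.555287 < 0 → root in [1.298750, 1.467000]
step 4: m = 1.382875, f(m) = -0.233654 < 0 → root in [1.382875, 1.467000]
step 5: m = 1.424937, f(m) = -0.062402 < 0 → root in [1.424937, 1.467000]

[1.42494, 1.46700]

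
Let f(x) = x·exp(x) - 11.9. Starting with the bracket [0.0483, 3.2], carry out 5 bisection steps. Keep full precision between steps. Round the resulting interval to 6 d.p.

[1.821131, 1.919622]

f(0.048300) = -11.849310, f(3.200000) = 66.604097 (opposite signs)
step 1: m = 1.624150, f(m) = -3.658894 < 0 → root in [1.624150, 3.200000]
step 2: m = 2.412075, f(m) = 15.011733 > 0 → root in [1.624150, 2.412075]
step 3: m = 2.018112, f(m) = 3.284500 > 0 → root in [1.624150, 2.018112]
step 4: m = 1.821131, f(m) = -0.647514 < 0 → root in [1.821131, 2.018112]
step 5: m = 1.919622, f(m) = 1.188711 > 0 → root in [1.821131, 1.919622]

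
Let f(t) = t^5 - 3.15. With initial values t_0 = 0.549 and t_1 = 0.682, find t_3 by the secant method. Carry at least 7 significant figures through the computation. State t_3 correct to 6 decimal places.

Secant update: t_(k+1) = t_k − f(t_k)·(t_k − t_(k-1))/(f(t_k) − f(t_(k-1))).
f(t_0) = -3.100127, f(t_1) = -3.002456
t_2 = 0.682000 - (-3.002456)·(0.682000 - 0.549000)/(-3.002456 - (-3.100127)) = 4.770465; f(t_2) = 2467.455211
t_3 = 4.770465 - (2467.455211)·(4.770465 - 0.682000)/(2467.455211 - (-3.002456)) = 0.686969; f(t_3) = -2.997002

0.686969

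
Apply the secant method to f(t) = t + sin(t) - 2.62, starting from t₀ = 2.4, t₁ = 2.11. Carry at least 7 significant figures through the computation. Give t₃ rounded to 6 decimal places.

f(t_0) = 0.455463, f(t_1) = 0.348118
t_2 = 2.110000 - (0.348118)·(2.110000 - 2.400000)/(0.348118 - (0.455463)) = 1.169538; f(t_2) = -0.529891
t_3 = 1.169538 - (-0.529891)·(1.169538 - 2.110000)/(-0.529891 - (0.348118)) = 1.737121; f(t_3) = 0.103321

1.737121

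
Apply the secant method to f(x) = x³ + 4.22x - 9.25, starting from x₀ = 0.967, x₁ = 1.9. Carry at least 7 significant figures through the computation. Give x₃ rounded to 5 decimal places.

f(x_0) = -4.265029, f(x_1) = 5.627000
x_2 = 1.900000 - (5.627000)·(1.900000 - 0.967000)/(5.627000 - (-4.265029)) = 1.369271; f(x_2) = -0.904430
x_3 = 1.369271 - (-0.904430)·(1.369271 - 1.900000)/(-0.904430 - (5.627000)) = 1.442763; f(x_3) = -0.158340

1.44276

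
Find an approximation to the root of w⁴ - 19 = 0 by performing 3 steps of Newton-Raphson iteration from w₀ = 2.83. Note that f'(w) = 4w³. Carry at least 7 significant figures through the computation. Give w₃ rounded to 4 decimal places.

2.0887

w_0 = 2.830000: f = 45.142479, f' = 90.660748 → w_1 = 2.830000 - (45.142479)/(90.660748) = 2.332073
w_1 = 2.332073: f = 10.577958, f' = 50.732485 → w_2 = 2.332073 - (10.577958)/(50.732485) = 2.123568
w_2 = 2.123568: f = 1.335955, f' = 38.305261 → w_3 = 2.123568 - (1.335955)/(38.305261) = 2.088691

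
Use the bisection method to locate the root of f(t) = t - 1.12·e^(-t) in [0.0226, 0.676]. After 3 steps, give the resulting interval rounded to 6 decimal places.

f(0.022600) = -1.072372, f(0.676000) = 0.106315 (opposite signs)
step 1: m = 0.349300, f(m) = -0.440503 < 0 → root in [0.349300, 0.676000]
step 2: m = 0.512650, f(m) = -0.158125 < 0 → root in [0.512650, 0.676000]
step 3: m = 0.594325, f(m) = -0.023842 < 0 → root in [0.594325, 0.676000]

[0.594325, 0.676000]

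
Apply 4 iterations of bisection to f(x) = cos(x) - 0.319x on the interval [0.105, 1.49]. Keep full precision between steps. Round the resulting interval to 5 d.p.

f(0.105000) = 0.960998, f(1.490000) = -0.394602 (opposite signs)
step 1: m = 0.797500, f(m) = 0.444095 > 0 → root in [0.797500, 1.490000]
step 2: m = 1.143750, f(m) = 0.049328 > 0 → root in [1.143750, 1.490000]
step 3: m = 1.316875, f(m) = -0.168882 < 0 → root in [1.143750, 1.316875]
step 4: m = 1.230313, f(m) = -0.058527 < 0 → root in [1.143750, 1.230313]

[1.14375, 1.23031]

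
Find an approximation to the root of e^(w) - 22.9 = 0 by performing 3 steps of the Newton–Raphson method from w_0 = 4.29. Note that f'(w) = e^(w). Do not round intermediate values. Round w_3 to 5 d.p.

Newton update: w ← w − f(w)/f'(w).
w_0 = 4.290000: f = 50.066468, f' = 72.966468 → w_1 = 4.290000 - (50.066468)/(72.966468) = 3.603843
w_1 = 3.603843: f = 13.839144, f' = 36.739144 → w_2 = 3.603843 - (13.839144)/(36.739144) = 3.227156
w_2 = 3.227156: f = 2.307868, f' = 25.207868 → w_3 = 3.227156 - (2.307868)/(25.207868) = 3.135603

3.13560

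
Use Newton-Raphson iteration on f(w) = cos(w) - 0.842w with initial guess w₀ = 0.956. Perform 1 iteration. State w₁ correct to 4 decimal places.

0.8185

f'(w) = -sin(w) - 0.842
w_0 = 0.956000: f = -0.228160, f' = -1.658891 → w_1 = 0.956000 - (-0.228160)/(-1.658891) = 0.818462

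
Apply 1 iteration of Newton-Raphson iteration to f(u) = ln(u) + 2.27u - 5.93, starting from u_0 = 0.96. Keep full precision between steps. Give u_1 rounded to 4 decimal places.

2.1049

Newton update: u ← u − f(u)/f'(u).
f'(u) = 1/u + 2.27
u_0 = 0.960000: f = -3.791622, f' = 3.311667 → u_1 = 0.960000 - (-3.791622)/(3.311667) = 2.104929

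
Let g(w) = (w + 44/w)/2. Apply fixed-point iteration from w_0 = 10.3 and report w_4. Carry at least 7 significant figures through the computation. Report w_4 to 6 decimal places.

w_1 = g(10.300000) = 7.285922
w_2 = g(7.285922) = 6.662483
w_3 = g(6.662483) = 6.633314
w_4 = g(6.633314) = 6.633250

6.633250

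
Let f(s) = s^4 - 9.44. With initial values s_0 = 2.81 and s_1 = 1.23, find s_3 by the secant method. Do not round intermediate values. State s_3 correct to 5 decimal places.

Secant update: s_(k+1) = s_k − f(s_k)·(s_k − s_(k-1))/(f(s_k) − f(s_(k-1))).
f(s_0) = 52.908395, f(s_1) = -7.151134
s_2 = 1.230000 - (-7.151134)·(1.230000 - 2.810000)/(-7.151134 - (52.908395)) = 1.418127; f(s_2) = -5.395546
s_3 = 1.418127 - (-5.395546)·(1.418127 - 1.230000)/(-5.395546 - (-7.151134)) = 1.996306; f(s_3) = 6.442127

1.99631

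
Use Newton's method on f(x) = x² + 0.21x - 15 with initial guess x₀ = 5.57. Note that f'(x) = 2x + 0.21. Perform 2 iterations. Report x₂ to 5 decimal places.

x_0 = 5.570000: f = 17.194600, f' = 11.350000 → x_1 = 5.570000 - (17.194600)/(11.350000) = 4.055057
x_1 = 4.055057: f = 2.295051, f' = 8.320115 → x_2 = 4.055057 - (2.295051)/(8.320115) = 3.779214

3.77921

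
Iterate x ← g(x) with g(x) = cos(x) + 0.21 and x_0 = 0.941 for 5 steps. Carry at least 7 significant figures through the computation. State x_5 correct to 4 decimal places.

0.8410

x_1 = g(0.941000) = 0.798980
x_2 = g(0.798980) = 0.907438
x_3 = g(0.907438) = 0.825766
x_4 = g(0.825766) = 0.887994
x_5 = g(0.887994) = 0.840970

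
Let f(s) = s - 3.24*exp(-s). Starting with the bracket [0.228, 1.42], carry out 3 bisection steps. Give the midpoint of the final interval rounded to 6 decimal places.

1.047500

f(0.228000) = -2.351443, f(1.420000) = 0.636847 (opposite signs)
step 1: m = 0.824000, f(m) = -0.597302 < 0 → root in [0.824000, 1.420000]
step 2: m = 1.122000, f(m) = 0.066966 > 0 → root in [0.824000, 1.122000]
step 3: m = 0.973000, f(m) = -0.251550 < 0 → root in [0.973000, 1.122000]
Midpoint of [0.973000, 1.122000] = 1.047500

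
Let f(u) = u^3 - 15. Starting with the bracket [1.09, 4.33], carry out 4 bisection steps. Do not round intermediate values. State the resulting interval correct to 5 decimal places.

[2.30500, 2.50750]

f(1.090000) = -13.704971, f(4.330000) = 66.182737 (opposite signs)
step 1: m = 2.710000, f(m) = 4.902511 > 0 → root in [1.090000, 2.710000]
step 2: m = 1.900000, f(m) = -8.141000 < 0 → root in [1.900000, 2.710000]
step 3: m = 2.305000, f(m) = -2.753477 < 0 → root in [2.305000, 2.710000]
step 4: m = 2.507500, f(m) = 0.766047 > 0 → root in [2.305000, 2.507500]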